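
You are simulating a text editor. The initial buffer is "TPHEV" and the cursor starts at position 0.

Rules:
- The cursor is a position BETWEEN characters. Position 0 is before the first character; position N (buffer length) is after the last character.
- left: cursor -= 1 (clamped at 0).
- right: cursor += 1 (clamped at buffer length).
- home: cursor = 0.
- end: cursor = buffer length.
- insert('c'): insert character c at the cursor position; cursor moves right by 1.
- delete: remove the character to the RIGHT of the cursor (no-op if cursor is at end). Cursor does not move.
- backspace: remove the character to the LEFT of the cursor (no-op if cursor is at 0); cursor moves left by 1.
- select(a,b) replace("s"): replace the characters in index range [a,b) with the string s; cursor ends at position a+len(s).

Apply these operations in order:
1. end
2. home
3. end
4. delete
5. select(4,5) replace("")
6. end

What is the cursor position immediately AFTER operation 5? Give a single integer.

Answer: 4

Derivation:
After op 1 (end): buf='TPHEV' cursor=5
After op 2 (home): buf='TPHEV' cursor=0
After op 3 (end): buf='TPHEV' cursor=5
After op 4 (delete): buf='TPHEV' cursor=5
After op 5 (select(4,5) replace("")): buf='TPHE' cursor=4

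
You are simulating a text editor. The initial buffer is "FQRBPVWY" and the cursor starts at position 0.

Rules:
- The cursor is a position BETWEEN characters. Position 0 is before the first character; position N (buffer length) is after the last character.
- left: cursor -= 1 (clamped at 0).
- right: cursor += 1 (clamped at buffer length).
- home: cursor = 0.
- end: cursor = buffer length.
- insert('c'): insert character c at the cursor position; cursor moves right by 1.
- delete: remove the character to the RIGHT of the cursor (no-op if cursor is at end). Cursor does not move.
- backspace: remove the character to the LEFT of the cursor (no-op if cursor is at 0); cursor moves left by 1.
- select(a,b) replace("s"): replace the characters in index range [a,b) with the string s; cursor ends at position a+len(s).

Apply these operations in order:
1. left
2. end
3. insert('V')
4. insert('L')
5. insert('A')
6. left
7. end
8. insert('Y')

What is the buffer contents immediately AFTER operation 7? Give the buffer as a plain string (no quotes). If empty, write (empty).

Answer: FQRBPVWYVLA

Derivation:
After op 1 (left): buf='FQRBPVWY' cursor=0
After op 2 (end): buf='FQRBPVWY' cursor=8
After op 3 (insert('V')): buf='FQRBPVWYV' cursor=9
After op 4 (insert('L')): buf='FQRBPVWYVL' cursor=10
After op 5 (insert('A')): buf='FQRBPVWYVLA' cursor=11
After op 6 (left): buf='FQRBPVWYVLA' cursor=10
After op 7 (end): buf='FQRBPVWYVLA' cursor=11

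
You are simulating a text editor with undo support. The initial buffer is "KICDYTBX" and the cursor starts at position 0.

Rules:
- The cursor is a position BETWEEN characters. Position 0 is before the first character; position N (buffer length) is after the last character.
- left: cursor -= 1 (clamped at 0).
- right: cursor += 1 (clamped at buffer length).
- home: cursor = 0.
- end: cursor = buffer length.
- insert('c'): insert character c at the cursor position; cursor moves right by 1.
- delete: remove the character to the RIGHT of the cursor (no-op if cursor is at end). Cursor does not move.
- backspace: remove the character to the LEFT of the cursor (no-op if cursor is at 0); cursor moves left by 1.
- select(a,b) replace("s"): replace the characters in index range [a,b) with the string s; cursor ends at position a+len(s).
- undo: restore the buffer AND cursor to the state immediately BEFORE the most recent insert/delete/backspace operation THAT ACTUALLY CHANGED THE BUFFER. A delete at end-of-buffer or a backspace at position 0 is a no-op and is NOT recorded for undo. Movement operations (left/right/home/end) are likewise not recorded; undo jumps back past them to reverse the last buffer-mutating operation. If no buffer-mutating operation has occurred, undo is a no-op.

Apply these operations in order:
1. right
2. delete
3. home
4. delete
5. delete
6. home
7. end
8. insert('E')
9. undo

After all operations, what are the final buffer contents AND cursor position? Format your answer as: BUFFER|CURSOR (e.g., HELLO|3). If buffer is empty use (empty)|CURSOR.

Answer: DYTBX|5

Derivation:
After op 1 (right): buf='KICDYTBX' cursor=1
After op 2 (delete): buf='KCDYTBX' cursor=1
After op 3 (home): buf='KCDYTBX' cursor=0
After op 4 (delete): buf='CDYTBX' cursor=0
After op 5 (delete): buf='DYTBX' cursor=0
After op 6 (home): buf='DYTBX' cursor=0
After op 7 (end): buf='DYTBX' cursor=5
After op 8 (insert('E')): buf='DYTBXE' cursor=6
After op 9 (undo): buf='DYTBX' cursor=5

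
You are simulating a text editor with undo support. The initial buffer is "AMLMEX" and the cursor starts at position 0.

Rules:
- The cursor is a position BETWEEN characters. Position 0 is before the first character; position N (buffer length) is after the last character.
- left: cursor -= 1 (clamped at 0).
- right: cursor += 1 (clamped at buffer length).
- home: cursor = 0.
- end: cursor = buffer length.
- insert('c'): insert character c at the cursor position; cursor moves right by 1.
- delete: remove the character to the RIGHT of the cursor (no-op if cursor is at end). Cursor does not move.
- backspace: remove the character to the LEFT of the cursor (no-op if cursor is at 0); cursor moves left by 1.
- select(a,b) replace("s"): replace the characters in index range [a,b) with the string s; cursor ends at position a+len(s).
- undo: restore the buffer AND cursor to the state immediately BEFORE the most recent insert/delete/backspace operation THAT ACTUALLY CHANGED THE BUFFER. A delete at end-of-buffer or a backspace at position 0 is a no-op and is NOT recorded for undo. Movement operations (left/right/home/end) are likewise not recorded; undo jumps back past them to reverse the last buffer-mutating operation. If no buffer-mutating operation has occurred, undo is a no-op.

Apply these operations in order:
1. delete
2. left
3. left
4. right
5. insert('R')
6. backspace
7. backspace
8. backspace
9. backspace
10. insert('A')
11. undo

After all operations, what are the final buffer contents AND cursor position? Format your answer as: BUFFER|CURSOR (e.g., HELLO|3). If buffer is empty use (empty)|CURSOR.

After op 1 (delete): buf='MLMEX' cursor=0
After op 2 (left): buf='MLMEX' cursor=0
After op 3 (left): buf='MLMEX' cursor=0
After op 4 (right): buf='MLMEX' cursor=1
After op 5 (insert('R')): buf='MRLMEX' cursor=2
After op 6 (backspace): buf='MLMEX' cursor=1
After op 7 (backspace): buf='LMEX' cursor=0
After op 8 (backspace): buf='LMEX' cursor=0
After op 9 (backspace): buf='LMEX' cursor=0
After op 10 (insert('A')): buf='ALMEX' cursor=1
After op 11 (undo): buf='LMEX' cursor=0

Answer: LMEX|0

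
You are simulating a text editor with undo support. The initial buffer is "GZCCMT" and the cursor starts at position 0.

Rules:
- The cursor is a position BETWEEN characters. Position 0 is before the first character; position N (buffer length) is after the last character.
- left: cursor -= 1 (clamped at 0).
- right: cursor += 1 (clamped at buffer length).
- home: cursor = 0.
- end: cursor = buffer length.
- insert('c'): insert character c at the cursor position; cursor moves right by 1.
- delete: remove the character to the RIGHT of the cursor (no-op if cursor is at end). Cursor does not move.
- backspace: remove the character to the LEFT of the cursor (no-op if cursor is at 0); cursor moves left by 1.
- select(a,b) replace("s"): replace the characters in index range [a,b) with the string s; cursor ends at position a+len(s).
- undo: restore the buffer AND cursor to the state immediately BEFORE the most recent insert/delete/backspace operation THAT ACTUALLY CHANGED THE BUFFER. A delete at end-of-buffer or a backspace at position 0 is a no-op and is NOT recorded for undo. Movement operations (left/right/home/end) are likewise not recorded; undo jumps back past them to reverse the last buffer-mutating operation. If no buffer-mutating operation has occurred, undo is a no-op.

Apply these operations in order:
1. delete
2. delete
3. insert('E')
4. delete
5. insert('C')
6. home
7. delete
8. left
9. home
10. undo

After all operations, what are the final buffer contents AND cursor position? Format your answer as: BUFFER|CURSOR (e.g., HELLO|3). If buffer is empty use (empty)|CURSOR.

After op 1 (delete): buf='ZCCMT' cursor=0
After op 2 (delete): buf='CCMT' cursor=0
After op 3 (insert('E')): buf='ECCMT' cursor=1
After op 4 (delete): buf='ECMT' cursor=1
After op 5 (insert('C')): buf='ECCMT' cursor=2
After op 6 (home): buf='ECCMT' cursor=0
After op 7 (delete): buf='CCMT' cursor=0
After op 8 (left): buf='CCMT' cursor=0
After op 9 (home): buf='CCMT' cursor=0
After op 10 (undo): buf='ECCMT' cursor=0

Answer: ECCMT|0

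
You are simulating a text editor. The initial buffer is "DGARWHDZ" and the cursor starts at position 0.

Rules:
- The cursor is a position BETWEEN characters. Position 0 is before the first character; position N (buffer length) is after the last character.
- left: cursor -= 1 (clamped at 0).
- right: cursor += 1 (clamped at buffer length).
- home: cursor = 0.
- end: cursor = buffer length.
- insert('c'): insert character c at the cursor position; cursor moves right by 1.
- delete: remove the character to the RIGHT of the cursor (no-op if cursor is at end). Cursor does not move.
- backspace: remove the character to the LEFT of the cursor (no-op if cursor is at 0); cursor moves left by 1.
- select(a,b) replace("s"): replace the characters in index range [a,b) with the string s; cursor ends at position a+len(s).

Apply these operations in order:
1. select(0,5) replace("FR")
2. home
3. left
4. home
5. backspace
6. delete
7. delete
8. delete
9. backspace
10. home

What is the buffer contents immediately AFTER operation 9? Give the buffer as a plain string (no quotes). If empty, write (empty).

Answer: DZ

Derivation:
After op 1 (select(0,5) replace("FR")): buf='FRHDZ' cursor=2
After op 2 (home): buf='FRHDZ' cursor=0
After op 3 (left): buf='FRHDZ' cursor=0
After op 4 (home): buf='FRHDZ' cursor=0
After op 5 (backspace): buf='FRHDZ' cursor=0
After op 6 (delete): buf='RHDZ' cursor=0
After op 7 (delete): buf='HDZ' cursor=0
After op 8 (delete): buf='DZ' cursor=0
After op 9 (backspace): buf='DZ' cursor=0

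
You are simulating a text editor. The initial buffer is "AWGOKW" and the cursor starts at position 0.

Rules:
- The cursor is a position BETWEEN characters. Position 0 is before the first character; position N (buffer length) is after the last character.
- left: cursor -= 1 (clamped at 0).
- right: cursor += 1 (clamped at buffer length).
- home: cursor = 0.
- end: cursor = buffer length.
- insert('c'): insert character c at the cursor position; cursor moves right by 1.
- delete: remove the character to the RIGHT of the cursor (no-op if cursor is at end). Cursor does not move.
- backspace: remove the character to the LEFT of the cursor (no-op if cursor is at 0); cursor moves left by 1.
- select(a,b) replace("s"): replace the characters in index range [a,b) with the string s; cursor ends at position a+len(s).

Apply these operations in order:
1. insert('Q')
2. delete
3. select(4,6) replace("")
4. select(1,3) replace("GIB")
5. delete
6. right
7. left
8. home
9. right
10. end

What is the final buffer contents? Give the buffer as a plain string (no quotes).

Answer: QGIB

Derivation:
After op 1 (insert('Q')): buf='QAWGOKW' cursor=1
After op 2 (delete): buf='QWGOKW' cursor=1
After op 3 (select(4,6) replace("")): buf='QWGO' cursor=4
After op 4 (select(1,3) replace("GIB")): buf='QGIBO' cursor=4
After op 5 (delete): buf='QGIB' cursor=4
After op 6 (right): buf='QGIB' cursor=4
After op 7 (left): buf='QGIB' cursor=3
After op 8 (home): buf='QGIB' cursor=0
After op 9 (right): buf='QGIB' cursor=1
After op 10 (end): buf='QGIB' cursor=4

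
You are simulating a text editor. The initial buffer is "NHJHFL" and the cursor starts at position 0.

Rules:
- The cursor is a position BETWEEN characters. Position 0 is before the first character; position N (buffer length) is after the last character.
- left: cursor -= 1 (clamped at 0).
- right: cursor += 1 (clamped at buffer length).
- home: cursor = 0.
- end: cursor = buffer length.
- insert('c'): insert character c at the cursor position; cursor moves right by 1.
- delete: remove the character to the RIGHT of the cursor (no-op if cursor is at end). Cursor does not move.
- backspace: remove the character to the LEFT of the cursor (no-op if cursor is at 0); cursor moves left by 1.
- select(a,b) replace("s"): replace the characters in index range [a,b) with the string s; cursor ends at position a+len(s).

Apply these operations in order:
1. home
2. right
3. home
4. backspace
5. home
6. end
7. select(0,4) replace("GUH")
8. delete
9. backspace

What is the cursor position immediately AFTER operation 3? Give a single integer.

Answer: 0

Derivation:
After op 1 (home): buf='NHJHFL' cursor=0
After op 2 (right): buf='NHJHFL' cursor=1
After op 3 (home): buf='NHJHFL' cursor=0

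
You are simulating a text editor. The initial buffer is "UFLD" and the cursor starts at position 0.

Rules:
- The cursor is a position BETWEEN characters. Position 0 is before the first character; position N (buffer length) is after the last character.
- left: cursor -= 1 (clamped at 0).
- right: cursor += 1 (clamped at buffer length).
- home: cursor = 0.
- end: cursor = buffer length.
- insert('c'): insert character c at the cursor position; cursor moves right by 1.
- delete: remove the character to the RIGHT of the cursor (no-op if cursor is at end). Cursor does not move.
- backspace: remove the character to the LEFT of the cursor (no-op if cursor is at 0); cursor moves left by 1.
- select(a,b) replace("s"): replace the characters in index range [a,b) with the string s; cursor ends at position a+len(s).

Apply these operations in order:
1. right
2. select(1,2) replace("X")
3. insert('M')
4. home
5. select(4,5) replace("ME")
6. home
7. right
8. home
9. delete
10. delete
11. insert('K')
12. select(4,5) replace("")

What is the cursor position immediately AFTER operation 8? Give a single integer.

After op 1 (right): buf='UFLD' cursor=1
After op 2 (select(1,2) replace("X")): buf='UXLD' cursor=2
After op 3 (insert('M')): buf='UXMLD' cursor=3
After op 4 (home): buf='UXMLD' cursor=0
After op 5 (select(4,5) replace("ME")): buf='UXMLME' cursor=6
After op 6 (home): buf='UXMLME' cursor=0
After op 7 (right): buf='UXMLME' cursor=1
After op 8 (home): buf='UXMLME' cursor=0

Answer: 0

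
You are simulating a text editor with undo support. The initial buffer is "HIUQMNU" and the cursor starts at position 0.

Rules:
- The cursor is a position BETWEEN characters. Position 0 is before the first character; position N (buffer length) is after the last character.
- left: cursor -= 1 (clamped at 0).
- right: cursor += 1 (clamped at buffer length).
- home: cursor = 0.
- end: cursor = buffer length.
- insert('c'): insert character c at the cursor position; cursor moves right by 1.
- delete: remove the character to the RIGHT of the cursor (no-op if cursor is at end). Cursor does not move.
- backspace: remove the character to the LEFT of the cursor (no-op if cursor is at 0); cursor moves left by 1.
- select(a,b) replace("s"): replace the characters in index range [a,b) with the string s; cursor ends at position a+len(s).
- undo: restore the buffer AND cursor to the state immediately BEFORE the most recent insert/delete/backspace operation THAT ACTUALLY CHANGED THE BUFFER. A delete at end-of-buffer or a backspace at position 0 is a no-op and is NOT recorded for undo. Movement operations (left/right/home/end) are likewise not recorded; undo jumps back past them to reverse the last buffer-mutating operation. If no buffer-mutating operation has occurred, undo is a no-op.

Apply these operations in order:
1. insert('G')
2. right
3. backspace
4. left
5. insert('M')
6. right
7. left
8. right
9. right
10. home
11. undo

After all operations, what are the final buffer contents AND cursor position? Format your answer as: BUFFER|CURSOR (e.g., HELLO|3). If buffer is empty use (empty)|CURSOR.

Answer: GIUQMNU|0

Derivation:
After op 1 (insert('G')): buf='GHIUQMNU' cursor=1
After op 2 (right): buf='GHIUQMNU' cursor=2
After op 3 (backspace): buf='GIUQMNU' cursor=1
After op 4 (left): buf='GIUQMNU' cursor=0
After op 5 (insert('M')): buf='MGIUQMNU' cursor=1
After op 6 (right): buf='MGIUQMNU' cursor=2
After op 7 (left): buf='MGIUQMNU' cursor=1
After op 8 (right): buf='MGIUQMNU' cursor=2
After op 9 (right): buf='MGIUQMNU' cursor=3
After op 10 (home): buf='MGIUQMNU' cursor=0
After op 11 (undo): buf='GIUQMNU' cursor=0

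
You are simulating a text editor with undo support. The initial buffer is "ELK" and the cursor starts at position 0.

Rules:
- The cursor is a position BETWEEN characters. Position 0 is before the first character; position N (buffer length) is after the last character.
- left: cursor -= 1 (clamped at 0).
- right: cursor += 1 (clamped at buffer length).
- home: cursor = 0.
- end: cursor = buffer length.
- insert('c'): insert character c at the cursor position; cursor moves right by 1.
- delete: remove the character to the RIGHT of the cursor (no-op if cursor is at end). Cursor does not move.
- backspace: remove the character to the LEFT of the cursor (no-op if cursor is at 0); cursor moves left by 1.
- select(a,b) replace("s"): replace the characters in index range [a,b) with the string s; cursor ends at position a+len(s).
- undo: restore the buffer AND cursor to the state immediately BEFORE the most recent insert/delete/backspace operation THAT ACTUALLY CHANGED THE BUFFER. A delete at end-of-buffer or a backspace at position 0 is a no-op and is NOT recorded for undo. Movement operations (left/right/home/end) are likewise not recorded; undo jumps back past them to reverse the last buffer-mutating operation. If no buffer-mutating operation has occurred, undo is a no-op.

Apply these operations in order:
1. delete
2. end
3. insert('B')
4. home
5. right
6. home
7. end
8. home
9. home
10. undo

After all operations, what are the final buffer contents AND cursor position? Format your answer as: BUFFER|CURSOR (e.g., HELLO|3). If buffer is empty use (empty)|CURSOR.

Answer: LK|2

Derivation:
After op 1 (delete): buf='LK' cursor=0
After op 2 (end): buf='LK' cursor=2
After op 3 (insert('B')): buf='LKB' cursor=3
After op 4 (home): buf='LKB' cursor=0
After op 5 (right): buf='LKB' cursor=1
After op 6 (home): buf='LKB' cursor=0
After op 7 (end): buf='LKB' cursor=3
After op 8 (home): buf='LKB' cursor=0
After op 9 (home): buf='LKB' cursor=0
After op 10 (undo): buf='LK' cursor=2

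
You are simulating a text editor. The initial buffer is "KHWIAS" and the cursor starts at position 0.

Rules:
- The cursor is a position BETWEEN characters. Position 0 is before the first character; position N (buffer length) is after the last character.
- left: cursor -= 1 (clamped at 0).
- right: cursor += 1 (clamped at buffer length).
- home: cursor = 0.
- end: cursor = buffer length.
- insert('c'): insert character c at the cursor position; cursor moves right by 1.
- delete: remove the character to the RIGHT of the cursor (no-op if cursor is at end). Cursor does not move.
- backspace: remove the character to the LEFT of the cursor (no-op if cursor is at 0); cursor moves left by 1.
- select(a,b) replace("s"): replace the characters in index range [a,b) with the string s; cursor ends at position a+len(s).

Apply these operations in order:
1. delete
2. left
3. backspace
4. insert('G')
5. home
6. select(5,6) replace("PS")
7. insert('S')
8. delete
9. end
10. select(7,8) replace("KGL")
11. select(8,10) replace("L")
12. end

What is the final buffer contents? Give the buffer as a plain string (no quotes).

Answer: GHWIAPSKL

Derivation:
After op 1 (delete): buf='HWIAS' cursor=0
After op 2 (left): buf='HWIAS' cursor=0
After op 3 (backspace): buf='HWIAS' cursor=0
After op 4 (insert('G')): buf='GHWIAS' cursor=1
After op 5 (home): buf='GHWIAS' cursor=0
After op 6 (select(5,6) replace("PS")): buf='GHWIAPS' cursor=7
After op 7 (insert('S')): buf='GHWIAPSS' cursor=8
After op 8 (delete): buf='GHWIAPSS' cursor=8
After op 9 (end): buf='GHWIAPSS' cursor=8
After op 10 (select(7,8) replace("KGL")): buf='GHWIAPSKGL' cursor=10
After op 11 (select(8,10) replace("L")): buf='GHWIAPSKL' cursor=9
After op 12 (end): buf='GHWIAPSKL' cursor=9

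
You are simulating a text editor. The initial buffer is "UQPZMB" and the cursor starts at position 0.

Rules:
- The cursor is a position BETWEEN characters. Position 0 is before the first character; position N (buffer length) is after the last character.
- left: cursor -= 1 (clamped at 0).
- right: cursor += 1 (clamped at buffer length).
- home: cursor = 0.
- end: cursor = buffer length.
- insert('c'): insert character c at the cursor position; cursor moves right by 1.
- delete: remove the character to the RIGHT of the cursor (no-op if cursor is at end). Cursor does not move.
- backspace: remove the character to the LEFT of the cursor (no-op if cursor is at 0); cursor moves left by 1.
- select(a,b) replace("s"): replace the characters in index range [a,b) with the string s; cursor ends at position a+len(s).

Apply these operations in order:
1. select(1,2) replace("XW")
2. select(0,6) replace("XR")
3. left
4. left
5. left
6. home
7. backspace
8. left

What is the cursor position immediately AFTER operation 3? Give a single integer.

Answer: 1

Derivation:
After op 1 (select(1,2) replace("XW")): buf='UXWPZMB' cursor=3
After op 2 (select(0,6) replace("XR")): buf='XRB' cursor=2
After op 3 (left): buf='XRB' cursor=1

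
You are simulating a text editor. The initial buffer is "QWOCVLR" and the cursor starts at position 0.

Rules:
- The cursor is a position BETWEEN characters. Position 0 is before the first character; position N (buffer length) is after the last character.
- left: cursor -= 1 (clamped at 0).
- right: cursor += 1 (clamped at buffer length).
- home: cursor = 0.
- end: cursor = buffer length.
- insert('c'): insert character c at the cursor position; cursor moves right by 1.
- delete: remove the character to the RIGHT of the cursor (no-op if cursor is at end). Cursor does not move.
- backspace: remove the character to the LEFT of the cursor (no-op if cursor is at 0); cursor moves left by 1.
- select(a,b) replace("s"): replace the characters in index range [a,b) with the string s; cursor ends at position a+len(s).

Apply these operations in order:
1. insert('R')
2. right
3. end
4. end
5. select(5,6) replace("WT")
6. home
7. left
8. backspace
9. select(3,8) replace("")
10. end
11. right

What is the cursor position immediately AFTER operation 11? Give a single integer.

After op 1 (insert('R')): buf='RQWOCVLR' cursor=1
After op 2 (right): buf='RQWOCVLR' cursor=2
After op 3 (end): buf='RQWOCVLR' cursor=8
After op 4 (end): buf='RQWOCVLR' cursor=8
After op 5 (select(5,6) replace("WT")): buf='RQWOCWTLR' cursor=7
After op 6 (home): buf='RQWOCWTLR' cursor=0
After op 7 (left): buf='RQWOCWTLR' cursor=0
After op 8 (backspace): buf='RQWOCWTLR' cursor=0
After op 9 (select(3,8) replace("")): buf='RQWR' cursor=3
After op 10 (end): buf='RQWR' cursor=4
After op 11 (right): buf='RQWR' cursor=4

Answer: 4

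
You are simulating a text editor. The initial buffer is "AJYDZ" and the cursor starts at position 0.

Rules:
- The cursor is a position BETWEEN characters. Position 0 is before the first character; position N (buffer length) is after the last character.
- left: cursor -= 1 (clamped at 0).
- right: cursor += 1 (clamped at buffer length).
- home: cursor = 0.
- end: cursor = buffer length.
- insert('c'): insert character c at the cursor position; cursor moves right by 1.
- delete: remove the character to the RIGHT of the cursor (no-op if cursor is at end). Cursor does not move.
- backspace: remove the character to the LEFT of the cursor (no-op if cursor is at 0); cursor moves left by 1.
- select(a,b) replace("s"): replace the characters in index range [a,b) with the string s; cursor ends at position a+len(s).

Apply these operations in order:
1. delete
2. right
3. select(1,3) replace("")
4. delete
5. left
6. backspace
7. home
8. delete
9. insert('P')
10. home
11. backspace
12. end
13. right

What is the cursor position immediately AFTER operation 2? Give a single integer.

After op 1 (delete): buf='JYDZ' cursor=0
After op 2 (right): buf='JYDZ' cursor=1

Answer: 1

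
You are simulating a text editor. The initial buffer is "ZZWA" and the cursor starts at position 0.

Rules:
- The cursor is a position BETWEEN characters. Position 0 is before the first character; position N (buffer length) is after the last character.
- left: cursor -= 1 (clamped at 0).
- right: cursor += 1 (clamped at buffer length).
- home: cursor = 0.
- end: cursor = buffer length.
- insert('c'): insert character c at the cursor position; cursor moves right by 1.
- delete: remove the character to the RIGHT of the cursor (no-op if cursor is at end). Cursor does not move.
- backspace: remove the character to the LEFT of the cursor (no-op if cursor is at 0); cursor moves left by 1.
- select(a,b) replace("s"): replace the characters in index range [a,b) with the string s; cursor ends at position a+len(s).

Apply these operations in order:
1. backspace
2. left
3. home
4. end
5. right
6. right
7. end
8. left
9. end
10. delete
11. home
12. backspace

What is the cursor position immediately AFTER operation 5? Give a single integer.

Answer: 4

Derivation:
After op 1 (backspace): buf='ZZWA' cursor=0
After op 2 (left): buf='ZZWA' cursor=0
After op 3 (home): buf='ZZWA' cursor=0
After op 4 (end): buf='ZZWA' cursor=4
After op 5 (right): buf='ZZWA' cursor=4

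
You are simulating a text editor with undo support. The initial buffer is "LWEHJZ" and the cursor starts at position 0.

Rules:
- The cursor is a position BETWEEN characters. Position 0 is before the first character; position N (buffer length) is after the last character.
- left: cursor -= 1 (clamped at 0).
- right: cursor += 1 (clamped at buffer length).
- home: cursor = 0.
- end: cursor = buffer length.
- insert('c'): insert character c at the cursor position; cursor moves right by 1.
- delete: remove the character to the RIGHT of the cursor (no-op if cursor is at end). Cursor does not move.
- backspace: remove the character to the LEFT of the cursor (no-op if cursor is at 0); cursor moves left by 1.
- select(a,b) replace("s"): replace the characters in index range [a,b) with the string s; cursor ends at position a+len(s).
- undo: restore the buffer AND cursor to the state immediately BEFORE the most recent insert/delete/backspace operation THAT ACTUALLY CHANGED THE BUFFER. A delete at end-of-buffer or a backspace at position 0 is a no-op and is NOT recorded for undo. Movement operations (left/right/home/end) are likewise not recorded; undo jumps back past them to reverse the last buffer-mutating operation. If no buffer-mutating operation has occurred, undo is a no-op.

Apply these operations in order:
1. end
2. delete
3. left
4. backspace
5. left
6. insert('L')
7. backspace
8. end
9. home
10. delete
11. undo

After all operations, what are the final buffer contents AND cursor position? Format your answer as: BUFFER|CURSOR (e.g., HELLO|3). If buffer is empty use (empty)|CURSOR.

After op 1 (end): buf='LWEHJZ' cursor=6
After op 2 (delete): buf='LWEHJZ' cursor=6
After op 3 (left): buf='LWEHJZ' cursor=5
After op 4 (backspace): buf='LWEHZ' cursor=4
After op 5 (left): buf='LWEHZ' cursor=3
After op 6 (insert('L')): buf='LWELHZ' cursor=4
After op 7 (backspace): buf='LWEHZ' cursor=3
After op 8 (end): buf='LWEHZ' cursor=5
After op 9 (home): buf='LWEHZ' cursor=0
After op 10 (delete): buf='WEHZ' cursor=0
After op 11 (undo): buf='LWEHZ' cursor=0

Answer: LWEHZ|0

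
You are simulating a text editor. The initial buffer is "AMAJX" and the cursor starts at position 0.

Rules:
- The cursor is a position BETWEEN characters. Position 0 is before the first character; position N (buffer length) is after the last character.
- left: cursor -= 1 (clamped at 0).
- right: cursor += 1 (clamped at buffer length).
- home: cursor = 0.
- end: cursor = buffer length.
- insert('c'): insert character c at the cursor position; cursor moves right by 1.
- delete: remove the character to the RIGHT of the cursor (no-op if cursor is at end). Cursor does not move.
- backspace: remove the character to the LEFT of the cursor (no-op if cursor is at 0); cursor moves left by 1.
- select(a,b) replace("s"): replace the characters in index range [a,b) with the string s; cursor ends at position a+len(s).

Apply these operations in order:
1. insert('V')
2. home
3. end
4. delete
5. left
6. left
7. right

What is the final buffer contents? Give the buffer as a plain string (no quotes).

Answer: VAMAJX

Derivation:
After op 1 (insert('V')): buf='VAMAJX' cursor=1
After op 2 (home): buf='VAMAJX' cursor=0
After op 3 (end): buf='VAMAJX' cursor=6
After op 4 (delete): buf='VAMAJX' cursor=6
After op 5 (left): buf='VAMAJX' cursor=5
After op 6 (left): buf='VAMAJX' cursor=4
After op 7 (right): buf='VAMAJX' cursor=5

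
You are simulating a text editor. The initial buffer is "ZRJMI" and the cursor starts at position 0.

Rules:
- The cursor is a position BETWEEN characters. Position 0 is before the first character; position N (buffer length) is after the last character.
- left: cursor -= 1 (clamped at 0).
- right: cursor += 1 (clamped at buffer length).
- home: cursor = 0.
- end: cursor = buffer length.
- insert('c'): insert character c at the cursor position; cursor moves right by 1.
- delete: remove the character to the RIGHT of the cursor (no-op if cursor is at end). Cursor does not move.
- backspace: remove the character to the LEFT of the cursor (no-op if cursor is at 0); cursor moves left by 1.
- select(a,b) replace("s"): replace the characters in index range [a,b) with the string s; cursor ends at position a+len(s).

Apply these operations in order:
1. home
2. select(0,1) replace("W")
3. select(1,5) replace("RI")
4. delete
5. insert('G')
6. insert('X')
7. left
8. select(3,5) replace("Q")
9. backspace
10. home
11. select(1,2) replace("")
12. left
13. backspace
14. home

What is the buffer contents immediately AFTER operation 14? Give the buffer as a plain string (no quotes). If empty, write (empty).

After op 1 (home): buf='ZRJMI' cursor=0
After op 2 (select(0,1) replace("W")): buf='WRJMI' cursor=1
After op 3 (select(1,5) replace("RI")): buf='WRI' cursor=3
After op 4 (delete): buf='WRI' cursor=3
After op 5 (insert('G')): buf='WRIG' cursor=4
After op 6 (insert('X')): buf='WRIGX' cursor=5
After op 7 (left): buf='WRIGX' cursor=4
After op 8 (select(3,5) replace("Q")): buf='WRIQ' cursor=4
After op 9 (backspace): buf='WRI' cursor=3
After op 10 (home): buf='WRI' cursor=0
After op 11 (select(1,2) replace("")): buf='WI' cursor=1
After op 12 (left): buf='WI' cursor=0
After op 13 (backspace): buf='WI' cursor=0
After op 14 (home): buf='WI' cursor=0

Answer: WI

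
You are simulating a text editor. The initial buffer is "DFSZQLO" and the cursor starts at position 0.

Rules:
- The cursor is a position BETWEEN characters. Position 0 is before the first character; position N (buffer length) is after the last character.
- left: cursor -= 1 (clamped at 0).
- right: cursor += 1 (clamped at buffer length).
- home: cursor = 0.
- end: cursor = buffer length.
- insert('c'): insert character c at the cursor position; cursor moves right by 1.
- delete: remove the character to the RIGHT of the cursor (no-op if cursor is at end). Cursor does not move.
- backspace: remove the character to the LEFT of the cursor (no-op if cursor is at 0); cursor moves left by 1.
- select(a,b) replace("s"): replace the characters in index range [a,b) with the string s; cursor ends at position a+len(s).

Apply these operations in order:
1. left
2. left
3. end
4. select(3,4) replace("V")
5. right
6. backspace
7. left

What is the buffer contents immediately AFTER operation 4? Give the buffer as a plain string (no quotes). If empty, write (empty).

Answer: DFSVQLO

Derivation:
After op 1 (left): buf='DFSZQLO' cursor=0
After op 2 (left): buf='DFSZQLO' cursor=0
After op 3 (end): buf='DFSZQLO' cursor=7
After op 4 (select(3,4) replace("V")): buf='DFSVQLO' cursor=4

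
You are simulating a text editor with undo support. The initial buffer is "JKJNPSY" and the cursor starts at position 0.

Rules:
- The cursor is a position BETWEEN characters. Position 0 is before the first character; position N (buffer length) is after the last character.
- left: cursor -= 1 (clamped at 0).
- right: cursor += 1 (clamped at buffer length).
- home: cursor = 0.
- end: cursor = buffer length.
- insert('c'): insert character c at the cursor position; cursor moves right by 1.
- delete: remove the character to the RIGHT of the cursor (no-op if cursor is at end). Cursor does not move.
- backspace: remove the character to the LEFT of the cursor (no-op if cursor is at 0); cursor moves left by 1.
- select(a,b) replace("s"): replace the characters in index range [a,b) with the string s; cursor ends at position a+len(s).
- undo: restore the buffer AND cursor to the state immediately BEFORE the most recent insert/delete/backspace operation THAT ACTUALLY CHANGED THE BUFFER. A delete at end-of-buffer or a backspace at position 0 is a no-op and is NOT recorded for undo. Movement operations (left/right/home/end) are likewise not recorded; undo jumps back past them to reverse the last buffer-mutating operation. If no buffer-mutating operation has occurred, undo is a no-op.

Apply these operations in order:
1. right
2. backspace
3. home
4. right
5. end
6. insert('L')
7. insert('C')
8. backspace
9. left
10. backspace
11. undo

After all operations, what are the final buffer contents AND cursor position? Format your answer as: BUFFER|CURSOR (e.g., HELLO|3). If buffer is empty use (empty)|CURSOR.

After op 1 (right): buf='JKJNPSY' cursor=1
After op 2 (backspace): buf='KJNPSY' cursor=0
After op 3 (home): buf='KJNPSY' cursor=0
After op 4 (right): buf='KJNPSY' cursor=1
After op 5 (end): buf='KJNPSY' cursor=6
After op 6 (insert('L')): buf='KJNPSYL' cursor=7
After op 7 (insert('C')): buf='KJNPSYLC' cursor=8
After op 8 (backspace): buf='KJNPSYL' cursor=7
After op 9 (left): buf='KJNPSYL' cursor=6
After op 10 (backspace): buf='KJNPSL' cursor=5
After op 11 (undo): buf='KJNPSYL' cursor=6

Answer: KJNPSYL|6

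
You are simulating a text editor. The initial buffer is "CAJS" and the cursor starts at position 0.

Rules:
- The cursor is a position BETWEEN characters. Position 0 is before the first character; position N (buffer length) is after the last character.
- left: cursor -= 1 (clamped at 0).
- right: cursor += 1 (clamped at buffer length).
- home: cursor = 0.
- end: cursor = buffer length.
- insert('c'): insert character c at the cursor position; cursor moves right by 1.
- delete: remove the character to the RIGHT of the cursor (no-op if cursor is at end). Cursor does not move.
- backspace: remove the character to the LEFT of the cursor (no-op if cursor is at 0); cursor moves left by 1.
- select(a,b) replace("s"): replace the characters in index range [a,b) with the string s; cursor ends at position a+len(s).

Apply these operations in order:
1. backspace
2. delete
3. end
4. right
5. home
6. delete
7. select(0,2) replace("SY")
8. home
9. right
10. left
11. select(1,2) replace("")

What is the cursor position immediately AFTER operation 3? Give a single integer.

After op 1 (backspace): buf='CAJS' cursor=0
After op 2 (delete): buf='AJS' cursor=0
After op 3 (end): buf='AJS' cursor=3

Answer: 3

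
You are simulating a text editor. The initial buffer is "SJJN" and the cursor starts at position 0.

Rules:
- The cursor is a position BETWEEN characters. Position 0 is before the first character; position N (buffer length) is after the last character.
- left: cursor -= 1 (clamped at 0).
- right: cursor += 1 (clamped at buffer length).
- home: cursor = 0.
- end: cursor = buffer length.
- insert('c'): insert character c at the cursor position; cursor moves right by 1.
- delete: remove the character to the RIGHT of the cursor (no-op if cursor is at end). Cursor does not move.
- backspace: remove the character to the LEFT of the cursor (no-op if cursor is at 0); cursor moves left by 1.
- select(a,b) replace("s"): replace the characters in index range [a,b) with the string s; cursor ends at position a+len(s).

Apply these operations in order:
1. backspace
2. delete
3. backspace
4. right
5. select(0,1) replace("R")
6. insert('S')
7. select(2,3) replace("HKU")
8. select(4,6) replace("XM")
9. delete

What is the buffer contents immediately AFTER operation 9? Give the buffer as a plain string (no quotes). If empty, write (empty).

After op 1 (backspace): buf='SJJN' cursor=0
After op 2 (delete): buf='JJN' cursor=0
After op 3 (backspace): buf='JJN' cursor=0
After op 4 (right): buf='JJN' cursor=1
After op 5 (select(0,1) replace("R")): buf='RJN' cursor=1
After op 6 (insert('S')): buf='RSJN' cursor=2
After op 7 (select(2,3) replace("HKU")): buf='RSHKUN' cursor=5
After op 8 (select(4,6) replace("XM")): buf='RSHKXM' cursor=6
After op 9 (delete): buf='RSHKXM' cursor=6

Answer: RSHKXM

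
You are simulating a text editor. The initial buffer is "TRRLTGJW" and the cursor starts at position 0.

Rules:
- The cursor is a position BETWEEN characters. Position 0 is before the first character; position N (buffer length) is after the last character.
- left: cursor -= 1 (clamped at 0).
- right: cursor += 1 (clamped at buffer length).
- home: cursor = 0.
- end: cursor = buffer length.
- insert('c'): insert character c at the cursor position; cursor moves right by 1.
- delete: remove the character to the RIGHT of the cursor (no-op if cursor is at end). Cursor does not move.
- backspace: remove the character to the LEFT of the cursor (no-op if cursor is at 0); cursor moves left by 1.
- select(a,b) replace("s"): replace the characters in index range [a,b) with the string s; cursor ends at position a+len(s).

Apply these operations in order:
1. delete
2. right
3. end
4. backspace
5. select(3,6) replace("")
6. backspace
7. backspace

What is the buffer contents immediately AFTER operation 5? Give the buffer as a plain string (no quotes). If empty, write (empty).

After op 1 (delete): buf='RRLTGJW' cursor=0
After op 2 (right): buf='RRLTGJW' cursor=1
After op 3 (end): buf='RRLTGJW' cursor=7
After op 4 (backspace): buf='RRLTGJ' cursor=6
After op 5 (select(3,6) replace("")): buf='RRL' cursor=3

Answer: RRL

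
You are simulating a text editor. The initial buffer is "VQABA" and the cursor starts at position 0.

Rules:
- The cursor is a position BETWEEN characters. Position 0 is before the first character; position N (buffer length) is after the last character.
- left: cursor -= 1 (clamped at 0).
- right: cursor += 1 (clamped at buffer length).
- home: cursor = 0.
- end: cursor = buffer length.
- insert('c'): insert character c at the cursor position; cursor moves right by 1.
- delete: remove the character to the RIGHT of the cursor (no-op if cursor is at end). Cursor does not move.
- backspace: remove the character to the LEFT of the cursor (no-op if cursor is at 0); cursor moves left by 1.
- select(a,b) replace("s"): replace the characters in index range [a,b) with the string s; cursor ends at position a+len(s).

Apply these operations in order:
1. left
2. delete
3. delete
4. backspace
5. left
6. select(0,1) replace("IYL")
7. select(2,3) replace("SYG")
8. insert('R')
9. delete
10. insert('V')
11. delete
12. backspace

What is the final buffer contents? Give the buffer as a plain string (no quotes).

Answer: IYSYGR

Derivation:
After op 1 (left): buf='VQABA' cursor=0
After op 2 (delete): buf='QABA' cursor=0
After op 3 (delete): buf='ABA' cursor=0
After op 4 (backspace): buf='ABA' cursor=0
After op 5 (left): buf='ABA' cursor=0
After op 6 (select(0,1) replace("IYL")): buf='IYLBA' cursor=3
After op 7 (select(2,3) replace("SYG")): buf='IYSYGBA' cursor=5
After op 8 (insert('R')): buf='IYSYGRBA' cursor=6
After op 9 (delete): buf='IYSYGRA' cursor=6
After op 10 (insert('V')): buf='IYSYGRVA' cursor=7
After op 11 (delete): buf='IYSYGRV' cursor=7
After op 12 (backspace): buf='IYSYGR' cursor=6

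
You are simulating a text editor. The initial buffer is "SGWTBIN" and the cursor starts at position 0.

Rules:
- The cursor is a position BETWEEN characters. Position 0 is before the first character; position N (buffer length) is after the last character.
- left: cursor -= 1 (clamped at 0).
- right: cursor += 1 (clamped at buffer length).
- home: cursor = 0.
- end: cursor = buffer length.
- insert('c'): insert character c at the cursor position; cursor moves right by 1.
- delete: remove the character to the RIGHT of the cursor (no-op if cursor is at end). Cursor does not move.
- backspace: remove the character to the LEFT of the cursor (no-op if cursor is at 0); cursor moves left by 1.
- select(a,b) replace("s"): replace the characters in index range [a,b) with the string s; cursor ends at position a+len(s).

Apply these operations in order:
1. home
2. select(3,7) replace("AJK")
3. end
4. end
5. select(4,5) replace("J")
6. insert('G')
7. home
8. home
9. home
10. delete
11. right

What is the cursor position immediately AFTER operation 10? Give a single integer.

After op 1 (home): buf='SGWTBIN' cursor=0
After op 2 (select(3,7) replace("AJK")): buf='SGWAJK' cursor=6
After op 3 (end): buf='SGWAJK' cursor=6
After op 4 (end): buf='SGWAJK' cursor=6
After op 5 (select(4,5) replace("J")): buf='SGWAJK' cursor=5
After op 6 (insert('G')): buf='SGWAJGK' cursor=6
After op 7 (home): buf='SGWAJGK' cursor=0
After op 8 (home): buf='SGWAJGK' cursor=0
After op 9 (home): buf='SGWAJGK' cursor=0
After op 10 (delete): buf='GWAJGK' cursor=0

Answer: 0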